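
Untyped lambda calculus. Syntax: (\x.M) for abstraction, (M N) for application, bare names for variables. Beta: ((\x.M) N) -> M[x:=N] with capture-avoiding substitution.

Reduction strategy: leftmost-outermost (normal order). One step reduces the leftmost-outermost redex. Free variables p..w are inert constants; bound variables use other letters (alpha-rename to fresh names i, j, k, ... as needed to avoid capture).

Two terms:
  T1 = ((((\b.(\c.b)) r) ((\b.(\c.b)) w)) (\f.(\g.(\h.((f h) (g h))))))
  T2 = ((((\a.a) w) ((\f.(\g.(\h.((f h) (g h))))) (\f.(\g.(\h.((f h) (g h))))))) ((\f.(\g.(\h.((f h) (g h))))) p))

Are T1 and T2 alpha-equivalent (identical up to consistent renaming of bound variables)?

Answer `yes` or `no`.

Answer: no

Derivation:
Term 1: ((((\b.(\c.b)) r) ((\b.(\c.b)) w)) (\f.(\g.(\h.((f h) (g h))))))
Term 2: ((((\a.a) w) ((\f.(\g.(\h.((f h) (g h))))) (\f.(\g.(\h.((f h) (g h))))))) ((\f.(\g.(\h.((f h) (g h))))) p))
Alpha-equivalence: compare structure up to binder renaming.
Result: False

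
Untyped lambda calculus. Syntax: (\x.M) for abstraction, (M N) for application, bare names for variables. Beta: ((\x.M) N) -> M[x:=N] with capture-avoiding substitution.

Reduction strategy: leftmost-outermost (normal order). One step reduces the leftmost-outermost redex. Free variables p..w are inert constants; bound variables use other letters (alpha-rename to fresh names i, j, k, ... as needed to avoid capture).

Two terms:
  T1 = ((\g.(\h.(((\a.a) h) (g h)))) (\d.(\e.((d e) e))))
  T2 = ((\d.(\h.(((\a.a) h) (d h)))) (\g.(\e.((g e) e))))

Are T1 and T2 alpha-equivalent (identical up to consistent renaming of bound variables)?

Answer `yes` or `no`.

Term 1: ((\g.(\h.(((\a.a) h) (g h)))) (\d.(\e.((d e) e))))
Term 2: ((\d.(\h.(((\a.a) h) (d h)))) (\g.(\e.((g e) e))))
Alpha-equivalence: compare structure up to binder renaming.
Result: True

Answer: yes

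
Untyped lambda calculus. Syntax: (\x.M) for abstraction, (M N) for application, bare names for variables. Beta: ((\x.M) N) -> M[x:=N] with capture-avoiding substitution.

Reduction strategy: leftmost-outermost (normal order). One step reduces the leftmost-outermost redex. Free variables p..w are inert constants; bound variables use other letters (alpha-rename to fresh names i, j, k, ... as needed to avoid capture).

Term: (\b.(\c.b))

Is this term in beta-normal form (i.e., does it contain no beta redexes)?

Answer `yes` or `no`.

Answer: yes

Derivation:
Term: (\b.(\c.b))
No beta redexes found.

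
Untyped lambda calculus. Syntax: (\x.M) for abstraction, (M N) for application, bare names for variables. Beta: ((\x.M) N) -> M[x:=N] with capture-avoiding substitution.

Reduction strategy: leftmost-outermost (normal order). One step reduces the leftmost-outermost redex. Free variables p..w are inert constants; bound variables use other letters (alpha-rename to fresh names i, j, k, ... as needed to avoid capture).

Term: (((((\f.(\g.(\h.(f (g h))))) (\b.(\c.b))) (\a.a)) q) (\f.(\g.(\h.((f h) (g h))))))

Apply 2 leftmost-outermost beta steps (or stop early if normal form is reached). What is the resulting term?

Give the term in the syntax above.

Step 0: (((((\f.(\g.(\h.(f (g h))))) (\b.(\c.b))) (\a.a)) q) (\f.(\g.(\h.((f h) (g h))))))
Step 1: ((((\g.(\h.((\b.(\c.b)) (g h)))) (\a.a)) q) (\f.(\g.(\h.((f h) (g h))))))
Step 2: (((\h.((\b.(\c.b)) ((\a.a) h))) q) (\f.(\g.(\h.((f h) (g h))))))

Answer: (((\h.((\b.(\c.b)) ((\a.a) h))) q) (\f.(\g.(\h.((f h) (g h))))))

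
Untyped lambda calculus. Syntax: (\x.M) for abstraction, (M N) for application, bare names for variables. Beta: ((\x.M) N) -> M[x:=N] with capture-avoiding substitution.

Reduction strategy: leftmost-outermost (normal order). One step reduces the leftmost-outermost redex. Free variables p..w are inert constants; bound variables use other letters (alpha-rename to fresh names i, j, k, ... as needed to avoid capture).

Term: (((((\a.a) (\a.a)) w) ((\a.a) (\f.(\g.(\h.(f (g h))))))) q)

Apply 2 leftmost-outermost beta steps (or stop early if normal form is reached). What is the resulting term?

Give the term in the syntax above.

Step 0: (((((\a.a) (\a.a)) w) ((\a.a) (\f.(\g.(\h.(f (g h))))))) q)
Step 1: ((((\a.a) w) ((\a.a) (\f.(\g.(\h.(f (g h))))))) q)
Step 2: ((w ((\a.a) (\f.(\g.(\h.(f (g h))))))) q)

Answer: ((w ((\a.a) (\f.(\g.(\h.(f (g h))))))) q)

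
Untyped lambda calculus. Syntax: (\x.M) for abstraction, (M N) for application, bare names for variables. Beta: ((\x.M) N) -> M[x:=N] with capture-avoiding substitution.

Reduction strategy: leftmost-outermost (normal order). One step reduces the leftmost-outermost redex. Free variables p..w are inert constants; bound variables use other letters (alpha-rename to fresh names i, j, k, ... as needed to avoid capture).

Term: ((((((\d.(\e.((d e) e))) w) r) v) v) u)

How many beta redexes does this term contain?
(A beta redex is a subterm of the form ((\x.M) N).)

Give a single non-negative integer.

Term: ((((((\d.(\e.((d e) e))) w) r) v) v) u)
  Redex: ((\d.(\e.((d e) e))) w)
Total redexes: 1

Answer: 1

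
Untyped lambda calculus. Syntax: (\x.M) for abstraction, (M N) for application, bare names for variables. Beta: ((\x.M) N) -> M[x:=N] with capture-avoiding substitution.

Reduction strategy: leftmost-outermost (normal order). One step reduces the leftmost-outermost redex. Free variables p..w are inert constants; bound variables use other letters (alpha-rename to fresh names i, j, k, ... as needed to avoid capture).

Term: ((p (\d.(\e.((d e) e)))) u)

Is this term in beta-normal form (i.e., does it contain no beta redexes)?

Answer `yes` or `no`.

Term: ((p (\d.(\e.((d e) e)))) u)
No beta redexes found.

Answer: yes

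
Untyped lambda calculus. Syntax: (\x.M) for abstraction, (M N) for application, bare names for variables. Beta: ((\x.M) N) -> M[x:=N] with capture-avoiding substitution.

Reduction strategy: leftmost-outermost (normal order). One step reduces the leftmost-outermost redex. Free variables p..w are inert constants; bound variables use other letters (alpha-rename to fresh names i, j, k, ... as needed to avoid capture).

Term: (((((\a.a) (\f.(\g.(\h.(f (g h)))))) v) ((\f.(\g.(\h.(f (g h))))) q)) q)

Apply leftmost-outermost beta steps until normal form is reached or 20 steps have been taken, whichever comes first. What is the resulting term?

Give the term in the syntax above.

Answer: (v (\h.(q (q h))))

Derivation:
Step 0: (((((\a.a) (\f.(\g.(\h.(f (g h)))))) v) ((\f.(\g.(\h.(f (g h))))) q)) q)
Step 1: ((((\f.(\g.(\h.(f (g h))))) v) ((\f.(\g.(\h.(f (g h))))) q)) q)
Step 2: (((\g.(\h.(v (g h)))) ((\f.(\g.(\h.(f (g h))))) q)) q)
Step 3: ((\h.(v (((\f.(\g.(\h.(f (g h))))) q) h))) q)
Step 4: (v (((\f.(\g.(\h.(f (g h))))) q) q))
Step 5: (v ((\g.(\h.(q (g h)))) q))
Step 6: (v (\h.(q (q h))))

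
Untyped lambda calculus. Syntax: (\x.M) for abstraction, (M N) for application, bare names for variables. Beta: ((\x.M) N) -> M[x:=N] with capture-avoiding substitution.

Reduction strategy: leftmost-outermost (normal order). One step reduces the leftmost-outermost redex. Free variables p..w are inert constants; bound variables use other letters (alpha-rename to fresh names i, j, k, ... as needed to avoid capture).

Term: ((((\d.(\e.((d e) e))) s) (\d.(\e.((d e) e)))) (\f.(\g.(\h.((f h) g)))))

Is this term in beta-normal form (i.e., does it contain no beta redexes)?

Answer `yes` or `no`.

Term: ((((\d.(\e.((d e) e))) s) (\d.(\e.((d e) e)))) (\f.(\g.(\h.((f h) g)))))
Found 1 beta redex(es).

Answer: no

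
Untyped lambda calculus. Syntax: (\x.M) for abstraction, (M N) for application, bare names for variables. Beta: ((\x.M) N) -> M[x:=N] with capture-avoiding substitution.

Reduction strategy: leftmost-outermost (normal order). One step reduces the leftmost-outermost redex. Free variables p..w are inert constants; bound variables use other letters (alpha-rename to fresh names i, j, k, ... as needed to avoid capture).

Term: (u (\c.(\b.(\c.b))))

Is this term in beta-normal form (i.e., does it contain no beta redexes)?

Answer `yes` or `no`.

Term: (u (\c.(\b.(\c.b))))
No beta redexes found.

Answer: yes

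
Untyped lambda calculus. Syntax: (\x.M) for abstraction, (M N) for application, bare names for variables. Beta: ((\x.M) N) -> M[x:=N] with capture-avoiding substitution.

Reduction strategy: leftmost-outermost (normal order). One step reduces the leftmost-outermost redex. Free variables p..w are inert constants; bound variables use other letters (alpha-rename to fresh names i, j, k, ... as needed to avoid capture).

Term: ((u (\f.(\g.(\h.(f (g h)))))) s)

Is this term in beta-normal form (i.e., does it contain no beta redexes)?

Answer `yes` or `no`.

Term: ((u (\f.(\g.(\h.(f (g h)))))) s)
No beta redexes found.

Answer: yes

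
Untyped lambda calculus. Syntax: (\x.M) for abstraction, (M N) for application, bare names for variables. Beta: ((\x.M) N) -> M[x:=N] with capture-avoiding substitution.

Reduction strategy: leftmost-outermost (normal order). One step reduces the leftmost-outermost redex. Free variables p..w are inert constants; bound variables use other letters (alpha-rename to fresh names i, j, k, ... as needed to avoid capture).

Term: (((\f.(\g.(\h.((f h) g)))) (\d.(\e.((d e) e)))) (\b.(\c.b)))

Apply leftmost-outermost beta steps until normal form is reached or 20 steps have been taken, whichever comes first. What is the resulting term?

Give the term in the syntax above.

Answer: (\h.((h (\b.(\c.b))) (\b.(\c.b))))

Derivation:
Step 0: (((\f.(\g.(\h.((f h) g)))) (\d.(\e.((d e) e)))) (\b.(\c.b)))
Step 1: ((\g.(\h.(((\d.(\e.((d e) e))) h) g))) (\b.(\c.b)))
Step 2: (\h.(((\d.(\e.((d e) e))) h) (\b.(\c.b))))
Step 3: (\h.((\e.((h e) e)) (\b.(\c.b))))
Step 4: (\h.((h (\b.(\c.b))) (\b.(\c.b))))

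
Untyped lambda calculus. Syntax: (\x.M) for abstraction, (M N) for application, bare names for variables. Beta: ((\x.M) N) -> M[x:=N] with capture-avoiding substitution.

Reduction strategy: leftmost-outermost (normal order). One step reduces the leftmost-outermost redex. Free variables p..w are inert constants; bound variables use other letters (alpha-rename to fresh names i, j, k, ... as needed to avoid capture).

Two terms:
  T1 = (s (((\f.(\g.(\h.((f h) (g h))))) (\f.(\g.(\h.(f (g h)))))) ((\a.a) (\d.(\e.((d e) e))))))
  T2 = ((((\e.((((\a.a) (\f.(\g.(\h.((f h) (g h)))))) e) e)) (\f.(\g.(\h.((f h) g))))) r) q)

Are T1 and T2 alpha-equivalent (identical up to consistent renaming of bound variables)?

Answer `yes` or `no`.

Answer: no

Derivation:
Term 1: (s (((\f.(\g.(\h.((f h) (g h))))) (\f.(\g.(\h.(f (g h)))))) ((\a.a) (\d.(\e.((d e) e))))))
Term 2: ((((\e.((((\a.a) (\f.(\g.(\h.((f h) (g h)))))) e) e)) (\f.(\g.(\h.((f h) g))))) r) q)
Alpha-equivalence: compare structure up to binder renaming.
Result: False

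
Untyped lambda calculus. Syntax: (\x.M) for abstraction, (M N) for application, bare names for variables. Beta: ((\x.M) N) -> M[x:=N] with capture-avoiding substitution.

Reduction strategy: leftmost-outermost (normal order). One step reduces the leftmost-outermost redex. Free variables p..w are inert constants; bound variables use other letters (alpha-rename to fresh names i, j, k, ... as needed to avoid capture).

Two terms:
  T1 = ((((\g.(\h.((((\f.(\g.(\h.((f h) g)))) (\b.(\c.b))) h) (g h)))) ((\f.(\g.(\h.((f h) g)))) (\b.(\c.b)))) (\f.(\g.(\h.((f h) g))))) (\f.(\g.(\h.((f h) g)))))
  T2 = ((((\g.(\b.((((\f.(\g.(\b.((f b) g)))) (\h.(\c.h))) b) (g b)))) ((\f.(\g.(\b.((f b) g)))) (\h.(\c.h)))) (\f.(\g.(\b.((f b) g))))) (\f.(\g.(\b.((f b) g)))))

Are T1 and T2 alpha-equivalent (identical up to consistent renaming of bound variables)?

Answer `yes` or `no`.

Term 1: ((((\g.(\h.((((\f.(\g.(\h.((f h) g)))) (\b.(\c.b))) h) (g h)))) ((\f.(\g.(\h.((f h) g)))) (\b.(\c.b)))) (\f.(\g.(\h.((f h) g))))) (\f.(\g.(\h.((f h) g)))))
Term 2: ((((\g.(\b.((((\f.(\g.(\b.((f b) g)))) (\h.(\c.h))) b) (g b)))) ((\f.(\g.(\b.((f b) g)))) (\h.(\c.h)))) (\f.(\g.(\b.((f b) g))))) (\f.(\g.(\b.((f b) g)))))
Alpha-equivalence: compare structure up to binder renaming.
Result: True

Answer: yes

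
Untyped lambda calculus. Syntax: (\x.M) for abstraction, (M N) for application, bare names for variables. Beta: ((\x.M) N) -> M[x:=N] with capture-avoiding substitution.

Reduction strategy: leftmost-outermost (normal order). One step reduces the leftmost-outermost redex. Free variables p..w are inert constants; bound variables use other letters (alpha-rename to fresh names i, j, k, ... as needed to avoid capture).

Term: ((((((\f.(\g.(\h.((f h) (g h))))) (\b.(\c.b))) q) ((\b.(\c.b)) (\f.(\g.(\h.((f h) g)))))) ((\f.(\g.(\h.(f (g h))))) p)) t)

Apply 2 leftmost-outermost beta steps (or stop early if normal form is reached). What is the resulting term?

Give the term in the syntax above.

Answer: ((((\h.(((\b.(\c.b)) h) (q h))) ((\b.(\c.b)) (\f.(\g.(\h.((f h) g)))))) ((\f.(\g.(\h.(f (g h))))) p)) t)

Derivation:
Step 0: ((((((\f.(\g.(\h.((f h) (g h))))) (\b.(\c.b))) q) ((\b.(\c.b)) (\f.(\g.(\h.((f h) g)))))) ((\f.(\g.(\h.(f (g h))))) p)) t)
Step 1: (((((\g.(\h.(((\b.(\c.b)) h) (g h)))) q) ((\b.(\c.b)) (\f.(\g.(\h.((f h) g)))))) ((\f.(\g.(\h.(f (g h))))) p)) t)
Step 2: ((((\h.(((\b.(\c.b)) h) (q h))) ((\b.(\c.b)) (\f.(\g.(\h.((f h) g)))))) ((\f.(\g.(\h.(f (g h))))) p)) t)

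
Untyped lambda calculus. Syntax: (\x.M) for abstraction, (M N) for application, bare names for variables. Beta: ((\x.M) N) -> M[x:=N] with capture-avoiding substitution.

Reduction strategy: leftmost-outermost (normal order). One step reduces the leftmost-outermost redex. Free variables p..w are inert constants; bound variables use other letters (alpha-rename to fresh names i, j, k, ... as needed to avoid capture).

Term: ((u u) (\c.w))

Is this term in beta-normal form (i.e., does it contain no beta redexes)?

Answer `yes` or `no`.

Term: ((u u) (\c.w))
No beta redexes found.

Answer: yes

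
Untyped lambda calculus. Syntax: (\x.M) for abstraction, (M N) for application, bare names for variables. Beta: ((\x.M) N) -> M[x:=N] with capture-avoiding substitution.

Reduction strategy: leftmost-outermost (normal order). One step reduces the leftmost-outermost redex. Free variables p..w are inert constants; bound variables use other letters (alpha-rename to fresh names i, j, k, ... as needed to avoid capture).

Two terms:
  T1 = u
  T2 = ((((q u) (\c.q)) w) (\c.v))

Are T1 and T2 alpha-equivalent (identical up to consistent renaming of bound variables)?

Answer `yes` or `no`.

Answer: no

Derivation:
Term 1: u
Term 2: ((((q u) (\c.q)) w) (\c.v))
Alpha-equivalence: compare structure up to binder renaming.
Result: False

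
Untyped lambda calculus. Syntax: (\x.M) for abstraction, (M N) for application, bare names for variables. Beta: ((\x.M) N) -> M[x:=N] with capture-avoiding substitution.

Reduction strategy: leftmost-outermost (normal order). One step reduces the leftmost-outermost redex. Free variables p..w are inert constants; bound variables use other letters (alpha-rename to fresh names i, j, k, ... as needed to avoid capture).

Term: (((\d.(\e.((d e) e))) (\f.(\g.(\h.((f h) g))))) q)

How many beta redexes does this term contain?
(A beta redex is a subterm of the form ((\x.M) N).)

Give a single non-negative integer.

Answer: 1

Derivation:
Term: (((\d.(\e.((d e) e))) (\f.(\g.(\h.((f h) g))))) q)
  Redex: ((\d.(\e.((d e) e))) (\f.(\g.(\h.((f h) g)))))
Total redexes: 1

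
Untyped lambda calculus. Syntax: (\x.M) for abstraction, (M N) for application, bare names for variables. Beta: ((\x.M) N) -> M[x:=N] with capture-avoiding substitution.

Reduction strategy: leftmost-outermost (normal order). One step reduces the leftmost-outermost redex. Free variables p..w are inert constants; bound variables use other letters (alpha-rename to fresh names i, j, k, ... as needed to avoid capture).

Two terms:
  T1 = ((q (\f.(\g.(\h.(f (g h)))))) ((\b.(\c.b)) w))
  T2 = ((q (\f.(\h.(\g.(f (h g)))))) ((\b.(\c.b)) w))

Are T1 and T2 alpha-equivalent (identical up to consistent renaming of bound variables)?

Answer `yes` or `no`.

Answer: yes

Derivation:
Term 1: ((q (\f.(\g.(\h.(f (g h)))))) ((\b.(\c.b)) w))
Term 2: ((q (\f.(\h.(\g.(f (h g)))))) ((\b.(\c.b)) w))
Alpha-equivalence: compare structure up to binder renaming.
Result: True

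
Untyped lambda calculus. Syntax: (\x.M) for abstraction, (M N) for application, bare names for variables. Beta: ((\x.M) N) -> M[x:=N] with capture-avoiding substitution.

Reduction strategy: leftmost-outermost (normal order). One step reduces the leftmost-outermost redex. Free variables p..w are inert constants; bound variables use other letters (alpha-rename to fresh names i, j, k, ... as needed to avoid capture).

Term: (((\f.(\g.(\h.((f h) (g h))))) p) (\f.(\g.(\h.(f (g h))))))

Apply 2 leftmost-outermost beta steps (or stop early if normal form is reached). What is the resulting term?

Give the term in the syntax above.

Step 0: (((\f.(\g.(\h.((f h) (g h))))) p) (\f.(\g.(\h.(f (g h))))))
Step 1: ((\g.(\h.((p h) (g h)))) (\f.(\g.(\h.(f (g h))))))
Step 2: (\h.((p h) ((\f.(\g.(\h.(f (g h))))) h)))

Answer: (\h.((p h) ((\f.(\g.(\h.(f (g h))))) h)))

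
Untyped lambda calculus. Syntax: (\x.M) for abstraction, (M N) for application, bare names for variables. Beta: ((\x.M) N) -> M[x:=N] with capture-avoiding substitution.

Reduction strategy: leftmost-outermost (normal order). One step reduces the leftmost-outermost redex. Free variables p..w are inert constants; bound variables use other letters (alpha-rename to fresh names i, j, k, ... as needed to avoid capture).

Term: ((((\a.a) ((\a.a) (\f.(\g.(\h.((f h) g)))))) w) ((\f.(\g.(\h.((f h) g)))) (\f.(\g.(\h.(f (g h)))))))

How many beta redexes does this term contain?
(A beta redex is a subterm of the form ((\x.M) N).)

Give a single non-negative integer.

Answer: 3

Derivation:
Term: ((((\a.a) ((\a.a) (\f.(\g.(\h.((f h) g)))))) w) ((\f.(\g.(\h.((f h) g)))) (\f.(\g.(\h.(f (g h)))))))
  Redex: ((\a.a) ((\a.a) (\f.(\g.(\h.((f h) g))))))
  Redex: ((\a.a) (\f.(\g.(\h.((f h) g)))))
  Redex: ((\f.(\g.(\h.((f h) g)))) (\f.(\g.(\h.(f (g h))))))
Total redexes: 3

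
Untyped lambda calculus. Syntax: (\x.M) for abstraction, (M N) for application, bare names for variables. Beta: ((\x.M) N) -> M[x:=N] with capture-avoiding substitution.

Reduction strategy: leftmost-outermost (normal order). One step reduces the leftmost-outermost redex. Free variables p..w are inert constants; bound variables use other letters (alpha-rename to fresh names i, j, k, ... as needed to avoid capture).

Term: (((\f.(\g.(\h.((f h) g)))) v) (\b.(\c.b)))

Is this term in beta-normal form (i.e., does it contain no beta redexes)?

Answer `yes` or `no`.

Answer: no

Derivation:
Term: (((\f.(\g.(\h.((f h) g)))) v) (\b.(\c.b)))
Found 1 beta redex(es).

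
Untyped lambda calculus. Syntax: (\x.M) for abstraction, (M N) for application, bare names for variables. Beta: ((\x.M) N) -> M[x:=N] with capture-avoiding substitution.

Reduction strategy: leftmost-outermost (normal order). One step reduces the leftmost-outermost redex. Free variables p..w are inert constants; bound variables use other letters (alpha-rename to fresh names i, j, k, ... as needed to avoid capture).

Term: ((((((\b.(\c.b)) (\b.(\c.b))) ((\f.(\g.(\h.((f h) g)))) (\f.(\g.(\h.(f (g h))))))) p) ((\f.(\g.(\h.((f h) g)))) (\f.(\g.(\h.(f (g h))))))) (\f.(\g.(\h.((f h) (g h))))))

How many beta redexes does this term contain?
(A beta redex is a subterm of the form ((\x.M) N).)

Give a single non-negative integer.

Answer: 3

Derivation:
Term: ((((((\b.(\c.b)) (\b.(\c.b))) ((\f.(\g.(\h.((f h) g)))) (\f.(\g.(\h.(f (g h))))))) p) ((\f.(\g.(\h.((f h) g)))) (\f.(\g.(\h.(f (g h))))))) (\f.(\g.(\h.((f h) (g h))))))
  Redex: ((\b.(\c.b)) (\b.(\c.b)))
  Redex: ((\f.(\g.(\h.((f h) g)))) (\f.(\g.(\h.(f (g h))))))
  Redex: ((\f.(\g.(\h.((f h) g)))) (\f.(\g.(\h.(f (g h))))))
Total redexes: 3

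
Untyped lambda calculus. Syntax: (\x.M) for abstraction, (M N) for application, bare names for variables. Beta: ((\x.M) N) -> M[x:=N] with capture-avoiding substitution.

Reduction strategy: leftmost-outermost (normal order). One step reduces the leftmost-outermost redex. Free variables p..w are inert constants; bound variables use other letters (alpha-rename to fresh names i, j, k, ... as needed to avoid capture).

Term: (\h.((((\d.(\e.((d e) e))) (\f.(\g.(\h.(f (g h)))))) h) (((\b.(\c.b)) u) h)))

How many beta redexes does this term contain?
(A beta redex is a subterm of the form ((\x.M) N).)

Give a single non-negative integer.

Term: (\h.((((\d.(\e.((d e) e))) (\f.(\g.(\h.(f (g h)))))) h) (((\b.(\c.b)) u) h)))
  Redex: ((\d.(\e.((d e) e))) (\f.(\g.(\h.(f (g h))))))
  Redex: ((\b.(\c.b)) u)
Total redexes: 2

Answer: 2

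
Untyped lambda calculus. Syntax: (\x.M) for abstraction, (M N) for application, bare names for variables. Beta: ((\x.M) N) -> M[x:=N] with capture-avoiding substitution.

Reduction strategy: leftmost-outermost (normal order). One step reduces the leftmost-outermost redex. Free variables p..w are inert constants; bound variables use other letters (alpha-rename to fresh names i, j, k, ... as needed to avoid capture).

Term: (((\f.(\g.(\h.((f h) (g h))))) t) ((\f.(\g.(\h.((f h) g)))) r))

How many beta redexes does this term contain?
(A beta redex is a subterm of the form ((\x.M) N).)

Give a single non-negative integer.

Answer: 2

Derivation:
Term: (((\f.(\g.(\h.((f h) (g h))))) t) ((\f.(\g.(\h.((f h) g)))) r))
  Redex: ((\f.(\g.(\h.((f h) (g h))))) t)
  Redex: ((\f.(\g.(\h.((f h) g)))) r)
Total redexes: 2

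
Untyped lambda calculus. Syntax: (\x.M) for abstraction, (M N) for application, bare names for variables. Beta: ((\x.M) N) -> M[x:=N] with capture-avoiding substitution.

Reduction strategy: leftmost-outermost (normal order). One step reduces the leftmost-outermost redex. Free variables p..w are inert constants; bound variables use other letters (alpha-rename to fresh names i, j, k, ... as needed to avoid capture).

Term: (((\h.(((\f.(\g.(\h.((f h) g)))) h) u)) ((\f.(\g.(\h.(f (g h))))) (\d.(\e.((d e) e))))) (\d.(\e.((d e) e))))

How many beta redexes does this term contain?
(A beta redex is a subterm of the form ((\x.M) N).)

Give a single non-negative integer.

Term: (((\h.(((\f.(\g.(\h.((f h) g)))) h) u)) ((\f.(\g.(\h.(f (g h))))) (\d.(\e.((d e) e))))) (\d.(\e.((d e) e))))
  Redex: ((\h.(((\f.(\g.(\h.((f h) g)))) h) u)) ((\f.(\g.(\h.(f (g h))))) (\d.(\e.((d e) e)))))
  Redex: ((\f.(\g.(\h.((f h) g)))) h)
  Redex: ((\f.(\g.(\h.(f (g h))))) (\d.(\e.((d e) e))))
Total redexes: 3

Answer: 3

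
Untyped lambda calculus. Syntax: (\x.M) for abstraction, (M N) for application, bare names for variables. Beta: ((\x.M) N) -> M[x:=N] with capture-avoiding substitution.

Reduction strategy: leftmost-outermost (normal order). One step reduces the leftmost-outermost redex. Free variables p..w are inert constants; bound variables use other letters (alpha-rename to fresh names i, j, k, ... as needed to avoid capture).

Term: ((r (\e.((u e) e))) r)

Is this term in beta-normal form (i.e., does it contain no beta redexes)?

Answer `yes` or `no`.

Answer: yes

Derivation:
Term: ((r (\e.((u e) e))) r)
No beta redexes found.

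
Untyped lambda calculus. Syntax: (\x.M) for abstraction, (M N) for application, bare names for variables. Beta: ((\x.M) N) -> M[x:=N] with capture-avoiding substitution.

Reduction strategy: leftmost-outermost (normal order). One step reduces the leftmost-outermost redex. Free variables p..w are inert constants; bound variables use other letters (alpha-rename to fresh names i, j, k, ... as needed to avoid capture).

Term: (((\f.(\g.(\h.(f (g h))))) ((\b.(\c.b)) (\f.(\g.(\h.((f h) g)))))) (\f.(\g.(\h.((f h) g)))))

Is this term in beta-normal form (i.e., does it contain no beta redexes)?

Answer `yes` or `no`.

Answer: no

Derivation:
Term: (((\f.(\g.(\h.(f (g h))))) ((\b.(\c.b)) (\f.(\g.(\h.((f h) g)))))) (\f.(\g.(\h.((f h) g)))))
Found 2 beta redex(es).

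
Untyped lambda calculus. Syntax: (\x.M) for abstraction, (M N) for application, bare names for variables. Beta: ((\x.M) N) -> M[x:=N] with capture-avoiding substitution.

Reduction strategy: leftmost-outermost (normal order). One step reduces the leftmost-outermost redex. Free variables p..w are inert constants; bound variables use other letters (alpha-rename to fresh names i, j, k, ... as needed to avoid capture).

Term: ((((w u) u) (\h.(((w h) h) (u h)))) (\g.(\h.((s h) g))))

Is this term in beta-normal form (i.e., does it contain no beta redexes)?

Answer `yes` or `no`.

Answer: yes

Derivation:
Term: ((((w u) u) (\h.(((w h) h) (u h)))) (\g.(\h.((s h) g))))
No beta redexes found.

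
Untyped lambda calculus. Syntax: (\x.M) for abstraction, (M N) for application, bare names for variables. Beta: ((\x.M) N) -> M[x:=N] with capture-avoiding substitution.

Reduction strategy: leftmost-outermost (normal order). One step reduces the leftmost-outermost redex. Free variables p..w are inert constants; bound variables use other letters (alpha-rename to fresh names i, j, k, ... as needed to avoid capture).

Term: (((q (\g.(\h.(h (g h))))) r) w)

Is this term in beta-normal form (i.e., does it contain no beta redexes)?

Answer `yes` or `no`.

Answer: yes

Derivation:
Term: (((q (\g.(\h.(h (g h))))) r) w)
No beta redexes found.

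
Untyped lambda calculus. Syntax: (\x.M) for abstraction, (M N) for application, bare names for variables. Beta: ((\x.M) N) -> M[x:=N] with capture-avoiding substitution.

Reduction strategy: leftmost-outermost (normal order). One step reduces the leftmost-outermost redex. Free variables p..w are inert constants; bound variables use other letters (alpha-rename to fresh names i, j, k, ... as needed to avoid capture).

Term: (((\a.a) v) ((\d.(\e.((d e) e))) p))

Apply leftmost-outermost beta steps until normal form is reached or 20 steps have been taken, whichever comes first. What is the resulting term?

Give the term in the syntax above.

Step 0: (((\a.a) v) ((\d.(\e.((d e) e))) p))
Step 1: (v ((\d.(\e.((d e) e))) p))
Step 2: (v (\e.((p e) e)))

Answer: (v (\e.((p e) e)))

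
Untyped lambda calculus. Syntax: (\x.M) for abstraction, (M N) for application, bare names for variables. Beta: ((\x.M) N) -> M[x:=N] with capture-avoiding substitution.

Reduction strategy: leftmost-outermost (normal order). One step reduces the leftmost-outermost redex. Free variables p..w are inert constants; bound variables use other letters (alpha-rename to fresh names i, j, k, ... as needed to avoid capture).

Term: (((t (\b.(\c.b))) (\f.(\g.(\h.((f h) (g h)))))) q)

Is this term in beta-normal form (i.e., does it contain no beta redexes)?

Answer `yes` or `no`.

Term: (((t (\b.(\c.b))) (\f.(\g.(\h.((f h) (g h)))))) q)
No beta redexes found.

Answer: yes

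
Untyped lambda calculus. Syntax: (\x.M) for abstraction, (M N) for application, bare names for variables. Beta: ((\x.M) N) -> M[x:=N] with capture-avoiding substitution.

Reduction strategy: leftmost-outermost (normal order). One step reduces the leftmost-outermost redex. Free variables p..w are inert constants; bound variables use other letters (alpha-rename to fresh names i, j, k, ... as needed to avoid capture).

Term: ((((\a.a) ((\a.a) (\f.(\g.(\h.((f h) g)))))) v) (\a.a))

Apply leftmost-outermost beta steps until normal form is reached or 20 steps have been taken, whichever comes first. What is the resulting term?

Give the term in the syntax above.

Step 0: ((((\a.a) ((\a.a) (\f.(\g.(\h.((f h) g)))))) v) (\a.a))
Step 1: ((((\a.a) (\f.(\g.(\h.((f h) g))))) v) (\a.a))
Step 2: (((\f.(\g.(\h.((f h) g)))) v) (\a.a))
Step 3: ((\g.(\h.((v h) g))) (\a.a))
Step 4: (\h.((v h) (\a.a)))

Answer: (\h.((v h) (\a.a)))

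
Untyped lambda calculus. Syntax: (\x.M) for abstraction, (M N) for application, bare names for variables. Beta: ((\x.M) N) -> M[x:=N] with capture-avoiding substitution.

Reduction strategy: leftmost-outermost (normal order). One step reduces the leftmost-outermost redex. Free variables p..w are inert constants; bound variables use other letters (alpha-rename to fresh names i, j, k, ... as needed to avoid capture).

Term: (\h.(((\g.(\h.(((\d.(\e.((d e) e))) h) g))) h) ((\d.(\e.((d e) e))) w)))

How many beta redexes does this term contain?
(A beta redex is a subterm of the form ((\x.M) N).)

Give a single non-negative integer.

Answer: 3

Derivation:
Term: (\h.(((\g.(\h.(((\d.(\e.((d e) e))) h) g))) h) ((\d.(\e.((d e) e))) w)))
  Redex: ((\g.(\h.(((\d.(\e.((d e) e))) h) g))) h)
  Redex: ((\d.(\e.((d e) e))) h)
  Redex: ((\d.(\e.((d e) e))) w)
Total redexes: 3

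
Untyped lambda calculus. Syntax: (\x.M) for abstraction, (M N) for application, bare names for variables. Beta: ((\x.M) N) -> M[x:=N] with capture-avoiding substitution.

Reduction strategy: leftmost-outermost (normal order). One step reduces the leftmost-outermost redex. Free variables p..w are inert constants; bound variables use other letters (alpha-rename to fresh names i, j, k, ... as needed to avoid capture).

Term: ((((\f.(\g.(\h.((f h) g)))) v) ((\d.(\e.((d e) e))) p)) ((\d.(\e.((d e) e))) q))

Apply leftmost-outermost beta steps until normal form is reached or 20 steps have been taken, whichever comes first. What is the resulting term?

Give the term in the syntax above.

Step 0: ((((\f.(\g.(\h.((f h) g)))) v) ((\d.(\e.((d e) e))) p)) ((\d.(\e.((d e) e))) q))
Step 1: (((\g.(\h.((v h) g))) ((\d.(\e.((d e) e))) p)) ((\d.(\e.((d e) e))) q))
Step 2: ((\h.((v h) ((\d.(\e.((d e) e))) p))) ((\d.(\e.((d e) e))) q))
Step 3: ((v ((\d.(\e.((d e) e))) q)) ((\d.(\e.((d e) e))) p))
Step 4: ((v (\e.((q e) e))) ((\d.(\e.((d e) e))) p))
Step 5: ((v (\e.((q e) e))) (\e.((p e) e)))

Answer: ((v (\e.((q e) e))) (\e.((p e) e)))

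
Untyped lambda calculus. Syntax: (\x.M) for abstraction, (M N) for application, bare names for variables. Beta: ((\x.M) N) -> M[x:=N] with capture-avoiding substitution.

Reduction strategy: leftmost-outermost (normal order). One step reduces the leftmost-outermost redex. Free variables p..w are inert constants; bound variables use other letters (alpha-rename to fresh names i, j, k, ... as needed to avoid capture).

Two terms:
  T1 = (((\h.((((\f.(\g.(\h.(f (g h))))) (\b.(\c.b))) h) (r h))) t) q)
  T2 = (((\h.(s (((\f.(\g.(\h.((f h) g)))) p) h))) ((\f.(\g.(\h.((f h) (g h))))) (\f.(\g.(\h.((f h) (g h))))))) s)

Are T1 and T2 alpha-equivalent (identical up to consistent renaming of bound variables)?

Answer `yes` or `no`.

Answer: no

Derivation:
Term 1: (((\h.((((\f.(\g.(\h.(f (g h))))) (\b.(\c.b))) h) (r h))) t) q)
Term 2: (((\h.(s (((\f.(\g.(\h.((f h) g)))) p) h))) ((\f.(\g.(\h.((f h) (g h))))) (\f.(\g.(\h.((f h) (g h))))))) s)
Alpha-equivalence: compare structure up to binder renaming.
Result: False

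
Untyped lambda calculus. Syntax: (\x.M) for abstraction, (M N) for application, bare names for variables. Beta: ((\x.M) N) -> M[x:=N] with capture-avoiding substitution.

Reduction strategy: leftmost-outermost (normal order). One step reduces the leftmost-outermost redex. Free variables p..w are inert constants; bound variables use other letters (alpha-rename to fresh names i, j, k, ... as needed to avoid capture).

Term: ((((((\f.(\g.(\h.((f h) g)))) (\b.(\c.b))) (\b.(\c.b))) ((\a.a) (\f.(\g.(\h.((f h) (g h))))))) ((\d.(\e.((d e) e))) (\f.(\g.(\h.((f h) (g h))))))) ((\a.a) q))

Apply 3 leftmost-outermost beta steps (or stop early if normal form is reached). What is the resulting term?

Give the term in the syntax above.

Answer: (((((\b.(\c.b)) ((\a.a) (\f.(\g.(\h.((f h) (g h))))))) (\b.(\c.b))) ((\d.(\e.((d e) e))) (\f.(\g.(\h.((f h) (g h))))))) ((\a.a) q))

Derivation:
Step 0: ((((((\f.(\g.(\h.((f h) g)))) (\b.(\c.b))) (\b.(\c.b))) ((\a.a) (\f.(\g.(\h.((f h) (g h))))))) ((\d.(\e.((d e) e))) (\f.(\g.(\h.((f h) (g h))))))) ((\a.a) q))
Step 1: (((((\g.(\h.(((\b.(\c.b)) h) g))) (\b.(\c.b))) ((\a.a) (\f.(\g.(\h.((f h) (g h))))))) ((\d.(\e.((d e) e))) (\f.(\g.(\h.((f h) (g h))))))) ((\a.a) q))
Step 2: ((((\h.(((\b.(\c.b)) h) (\b.(\c.b)))) ((\a.a) (\f.(\g.(\h.((f h) (g h))))))) ((\d.(\e.((d e) e))) (\f.(\g.(\h.((f h) (g h))))))) ((\a.a) q))
Step 3: (((((\b.(\c.b)) ((\a.a) (\f.(\g.(\h.((f h) (g h))))))) (\b.(\c.b))) ((\d.(\e.((d e) e))) (\f.(\g.(\h.((f h) (g h))))))) ((\a.a) q))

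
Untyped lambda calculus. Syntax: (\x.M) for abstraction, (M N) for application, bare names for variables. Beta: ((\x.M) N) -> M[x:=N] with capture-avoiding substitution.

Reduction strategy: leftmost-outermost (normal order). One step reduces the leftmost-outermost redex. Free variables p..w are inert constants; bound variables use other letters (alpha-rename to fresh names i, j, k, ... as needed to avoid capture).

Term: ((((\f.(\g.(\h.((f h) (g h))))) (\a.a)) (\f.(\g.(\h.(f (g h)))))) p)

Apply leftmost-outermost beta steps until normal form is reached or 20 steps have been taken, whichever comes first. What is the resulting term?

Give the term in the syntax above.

Answer: (p (\g.(\h.(p (g h)))))

Derivation:
Step 0: ((((\f.(\g.(\h.((f h) (g h))))) (\a.a)) (\f.(\g.(\h.(f (g h)))))) p)
Step 1: (((\g.(\h.(((\a.a) h) (g h)))) (\f.(\g.(\h.(f (g h)))))) p)
Step 2: ((\h.(((\a.a) h) ((\f.(\g.(\h.(f (g h))))) h))) p)
Step 3: (((\a.a) p) ((\f.(\g.(\h.(f (g h))))) p))
Step 4: (p ((\f.(\g.(\h.(f (g h))))) p))
Step 5: (p (\g.(\h.(p (g h)))))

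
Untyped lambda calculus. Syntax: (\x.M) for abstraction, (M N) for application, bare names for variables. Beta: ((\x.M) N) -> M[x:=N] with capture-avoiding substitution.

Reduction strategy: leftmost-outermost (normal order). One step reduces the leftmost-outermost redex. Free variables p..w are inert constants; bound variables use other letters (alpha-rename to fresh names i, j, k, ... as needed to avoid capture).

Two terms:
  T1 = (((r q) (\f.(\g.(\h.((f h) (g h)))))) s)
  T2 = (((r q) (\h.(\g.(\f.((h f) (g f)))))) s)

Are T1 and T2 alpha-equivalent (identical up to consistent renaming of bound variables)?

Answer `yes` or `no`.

Answer: yes

Derivation:
Term 1: (((r q) (\f.(\g.(\h.((f h) (g h)))))) s)
Term 2: (((r q) (\h.(\g.(\f.((h f) (g f)))))) s)
Alpha-equivalence: compare structure up to binder renaming.
Result: True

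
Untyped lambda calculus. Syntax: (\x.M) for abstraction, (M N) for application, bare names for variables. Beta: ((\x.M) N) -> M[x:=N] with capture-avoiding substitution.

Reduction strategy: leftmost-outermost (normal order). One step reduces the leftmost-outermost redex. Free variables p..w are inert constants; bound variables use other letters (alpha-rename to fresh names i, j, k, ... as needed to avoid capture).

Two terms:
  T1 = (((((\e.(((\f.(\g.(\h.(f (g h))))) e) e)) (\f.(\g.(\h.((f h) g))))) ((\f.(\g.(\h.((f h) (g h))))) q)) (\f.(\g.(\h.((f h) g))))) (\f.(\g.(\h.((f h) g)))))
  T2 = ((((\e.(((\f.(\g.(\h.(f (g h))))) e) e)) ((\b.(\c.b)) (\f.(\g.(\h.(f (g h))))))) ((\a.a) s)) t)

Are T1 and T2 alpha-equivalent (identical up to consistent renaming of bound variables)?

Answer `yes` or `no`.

Term 1: (((((\e.(((\f.(\g.(\h.(f (g h))))) e) e)) (\f.(\g.(\h.((f h) g))))) ((\f.(\g.(\h.((f h) (g h))))) q)) (\f.(\g.(\h.((f h) g))))) (\f.(\g.(\h.((f h) g)))))
Term 2: ((((\e.(((\f.(\g.(\h.(f (g h))))) e) e)) ((\b.(\c.b)) (\f.(\g.(\h.(f (g h))))))) ((\a.a) s)) t)
Alpha-equivalence: compare structure up to binder renaming.
Result: False

Answer: no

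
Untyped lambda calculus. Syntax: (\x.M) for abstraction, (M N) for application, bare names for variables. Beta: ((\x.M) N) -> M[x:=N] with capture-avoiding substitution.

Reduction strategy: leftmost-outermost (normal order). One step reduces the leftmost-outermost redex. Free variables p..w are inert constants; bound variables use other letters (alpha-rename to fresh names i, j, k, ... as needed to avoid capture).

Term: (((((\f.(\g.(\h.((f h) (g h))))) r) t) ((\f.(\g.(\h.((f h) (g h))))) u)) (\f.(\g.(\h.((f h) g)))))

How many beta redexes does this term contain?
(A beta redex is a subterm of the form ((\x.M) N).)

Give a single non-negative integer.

Term: (((((\f.(\g.(\h.((f h) (g h))))) r) t) ((\f.(\g.(\h.((f h) (g h))))) u)) (\f.(\g.(\h.((f h) g)))))
  Redex: ((\f.(\g.(\h.((f h) (g h))))) r)
  Redex: ((\f.(\g.(\h.((f h) (g h))))) u)
Total redexes: 2

Answer: 2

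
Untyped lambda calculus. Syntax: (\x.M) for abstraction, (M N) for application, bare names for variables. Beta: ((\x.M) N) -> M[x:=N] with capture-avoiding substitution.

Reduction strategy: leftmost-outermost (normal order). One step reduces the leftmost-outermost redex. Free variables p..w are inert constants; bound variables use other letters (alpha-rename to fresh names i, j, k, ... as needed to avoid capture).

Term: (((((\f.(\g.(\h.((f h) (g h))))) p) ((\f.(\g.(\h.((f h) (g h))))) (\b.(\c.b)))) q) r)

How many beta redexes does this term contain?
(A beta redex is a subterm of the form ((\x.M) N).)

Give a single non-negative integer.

Term: (((((\f.(\g.(\h.((f h) (g h))))) p) ((\f.(\g.(\h.((f h) (g h))))) (\b.(\c.b)))) q) r)
  Redex: ((\f.(\g.(\h.((f h) (g h))))) p)
  Redex: ((\f.(\g.(\h.((f h) (g h))))) (\b.(\c.b)))
Total redexes: 2

Answer: 2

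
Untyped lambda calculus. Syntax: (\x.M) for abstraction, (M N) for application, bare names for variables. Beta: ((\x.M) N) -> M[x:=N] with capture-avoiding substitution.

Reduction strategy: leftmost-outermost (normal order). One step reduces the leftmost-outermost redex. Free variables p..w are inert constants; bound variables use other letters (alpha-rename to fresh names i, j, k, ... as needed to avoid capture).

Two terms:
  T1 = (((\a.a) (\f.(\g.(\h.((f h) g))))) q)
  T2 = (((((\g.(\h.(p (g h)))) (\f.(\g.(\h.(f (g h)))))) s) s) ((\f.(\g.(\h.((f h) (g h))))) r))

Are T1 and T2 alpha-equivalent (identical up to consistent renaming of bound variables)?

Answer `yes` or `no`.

Term 1: (((\a.a) (\f.(\g.(\h.((f h) g))))) q)
Term 2: (((((\g.(\h.(p (g h)))) (\f.(\g.(\h.(f (g h)))))) s) s) ((\f.(\g.(\h.((f h) (g h))))) r))
Alpha-equivalence: compare structure up to binder renaming.
Result: False

Answer: no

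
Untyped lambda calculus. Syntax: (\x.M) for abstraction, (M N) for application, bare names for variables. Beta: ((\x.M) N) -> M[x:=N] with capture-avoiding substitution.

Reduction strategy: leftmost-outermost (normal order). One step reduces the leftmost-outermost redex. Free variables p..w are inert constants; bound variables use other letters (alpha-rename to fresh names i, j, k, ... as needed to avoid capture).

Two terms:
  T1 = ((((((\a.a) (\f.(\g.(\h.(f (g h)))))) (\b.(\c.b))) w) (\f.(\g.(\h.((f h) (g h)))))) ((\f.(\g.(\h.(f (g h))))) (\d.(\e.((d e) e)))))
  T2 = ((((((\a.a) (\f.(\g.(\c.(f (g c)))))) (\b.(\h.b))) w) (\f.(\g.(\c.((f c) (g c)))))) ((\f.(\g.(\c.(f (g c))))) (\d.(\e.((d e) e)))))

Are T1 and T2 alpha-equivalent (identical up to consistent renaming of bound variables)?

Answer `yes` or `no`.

Term 1: ((((((\a.a) (\f.(\g.(\h.(f (g h)))))) (\b.(\c.b))) w) (\f.(\g.(\h.((f h) (g h)))))) ((\f.(\g.(\h.(f (g h))))) (\d.(\e.((d e) e)))))
Term 2: ((((((\a.a) (\f.(\g.(\c.(f (g c)))))) (\b.(\h.b))) w) (\f.(\g.(\c.((f c) (g c)))))) ((\f.(\g.(\c.(f (g c))))) (\d.(\e.((d e) e)))))
Alpha-equivalence: compare structure up to binder renaming.
Result: True

Answer: yes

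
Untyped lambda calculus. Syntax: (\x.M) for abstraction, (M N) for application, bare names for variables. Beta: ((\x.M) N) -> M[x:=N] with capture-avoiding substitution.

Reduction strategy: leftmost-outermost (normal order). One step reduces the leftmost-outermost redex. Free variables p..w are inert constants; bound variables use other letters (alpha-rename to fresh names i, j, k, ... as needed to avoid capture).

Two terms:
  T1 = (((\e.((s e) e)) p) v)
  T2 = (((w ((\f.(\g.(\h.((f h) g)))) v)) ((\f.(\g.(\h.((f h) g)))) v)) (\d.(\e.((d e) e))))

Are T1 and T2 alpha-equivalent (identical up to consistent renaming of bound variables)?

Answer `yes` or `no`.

Term 1: (((\e.((s e) e)) p) v)
Term 2: (((w ((\f.(\g.(\h.((f h) g)))) v)) ((\f.(\g.(\h.((f h) g)))) v)) (\d.(\e.((d e) e))))
Alpha-equivalence: compare structure up to binder renaming.
Result: False

Answer: no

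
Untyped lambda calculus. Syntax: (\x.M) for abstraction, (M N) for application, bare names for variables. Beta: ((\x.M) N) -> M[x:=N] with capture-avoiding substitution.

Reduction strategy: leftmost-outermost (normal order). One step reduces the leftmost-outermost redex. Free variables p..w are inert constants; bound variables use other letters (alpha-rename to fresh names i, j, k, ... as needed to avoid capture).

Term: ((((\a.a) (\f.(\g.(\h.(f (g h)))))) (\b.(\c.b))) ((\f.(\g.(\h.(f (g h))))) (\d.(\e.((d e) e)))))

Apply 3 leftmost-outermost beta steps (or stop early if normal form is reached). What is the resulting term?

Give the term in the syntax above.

Step 0: ((((\a.a) (\f.(\g.(\h.(f (g h)))))) (\b.(\c.b))) ((\f.(\g.(\h.(f (g h))))) (\d.(\e.((d e) e)))))
Step 1: (((\f.(\g.(\h.(f (g h))))) (\b.(\c.b))) ((\f.(\g.(\h.(f (g h))))) (\d.(\e.((d e) e)))))
Step 2: ((\g.(\h.((\b.(\c.b)) (g h)))) ((\f.(\g.(\h.(f (g h))))) (\d.(\e.((d e) e)))))
Step 3: (\h.((\b.(\c.b)) (((\f.(\g.(\h.(f (g h))))) (\d.(\e.((d e) e)))) h)))

Answer: (\h.((\b.(\c.b)) (((\f.(\g.(\h.(f (g h))))) (\d.(\e.((d e) e)))) h)))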